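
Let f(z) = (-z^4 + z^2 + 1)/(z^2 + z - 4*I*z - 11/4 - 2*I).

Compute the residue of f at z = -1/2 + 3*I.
Write f(z) = P(z)/Q(z) with P(z) = -z^4 + z^2 + 1 and Q(z) = z^2 + z - 4*I*z - 11/4 - 2*I.
The denominator factors as Q(z) = (z + 1/2 - 3*I)*(z + 1/2 - I), so z = -1/2 + 3*I is a simple zero of Q and P is analytic there; z = -1/2 + 3*I is therefore a simple pole and
  Res(f, z₀) = P(z₀)/Q'(z₀).

Q'(z) = 2*z + 1 - 4*I, so Q'(-1/2 + 3*I) = 2*I.
P(-1/2 + 3*I) = -1205/16 - 111*I/2.

Res(f, -1/2 + 3*I) = (-1205/16 - 111*I/2)/(2*I) = -111/4 + 1205*I/32

Final answer: -111/4 + 1205*I/32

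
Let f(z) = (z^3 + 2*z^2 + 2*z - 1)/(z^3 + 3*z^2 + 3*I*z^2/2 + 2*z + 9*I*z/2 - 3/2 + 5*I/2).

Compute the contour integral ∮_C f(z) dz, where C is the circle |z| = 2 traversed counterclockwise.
By the residue theorem, ∮_C f(z) dz = 2πi · (sum of the residues of f at the poles inside |z| = 2).

The denominator factors as (z + I)*(z + 2 - I/2)*(z + 1 + I), so the singularities of f are simple poles at z = -I, z = -2 + I/2, z = -1 - I.
  |-I|² = 1 < 4 = 2², so this pole is inside the contour.
  |-2 + I/2|² = 17/4 > 4 = 2², so this pole is outside the contour.
  |-1 - I|² = 2 < 4 = 2², so this pole is inside the contour.

With P(z) = z^3 + 2*z^2 + 2*z - 1 and Q(z) = z^3 + 3*z^2 + 3*I*z^2/2 + 2*z + 9*I*z/2 - 3/2 + 5*I/2, each pole is simple, so Res(f, z₀) = P(z₀)/Q'(z₀) with Q'(z) = 3*z^2 + 6*z + 3*I*z + 2 + 9*I/2.
  Res(f, -I) = P(-I)/Q'(-I) = (-3 - I)/(2 - 3*I/2) = -18/25 - 26*I/25
  Res(f, -1 - I) = P(-1 - I)/Q'(-1 - I) = (-1)/(-1 + 3*I/2) = 4/13 + 6*I/13

Sum of residues inside C: -134/325 - 188*I/325
∮_C f(z) dz = 2πi · (-134/325 - 188*I/325) = pi*(376/325 - 268*I/325)

Final answer: pi*(376/325 - 268*I/325)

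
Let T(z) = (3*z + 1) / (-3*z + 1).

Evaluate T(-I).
-4/5 - 3*I/5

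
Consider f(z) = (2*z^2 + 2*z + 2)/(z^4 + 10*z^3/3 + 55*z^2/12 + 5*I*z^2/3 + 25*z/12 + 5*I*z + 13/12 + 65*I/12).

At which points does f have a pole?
The singularities of f are the zeros of the denominator. Factoring,
  z^4 + 10*z^3/3 + 55*z^2/12 + 5*I*z^2/3 + 25*z/12 + 5*I*z + 13/12 + 65*I/12 = (z + 3/2 + I)*(z + 3/2 - I)*(z - 2/3 + I)*(z + 1 - I)
so the candidates are z = -3/2 - I, z = -3/2 + I, z = 2/3 - I, z = -1 + I.

Check the numerator P(z) = 2*z^2 + 2*z + 2 at each one:
  P(-3/2 - I) = 3/2 + 4*I ≠ 0, so z = -3/2 - I is a (simple) pole.
  P(-3/2 + I) = 3/2 - 4*I ≠ 0, so z = -3/2 + I is a (simple) pole.
  P(2/3 - I) = 20/9 - 14*I/3 ≠ 0, so z = 2/3 - I is a (simple) pole.
  P(-1 + I) = -2*I ≠ 0, so z = -1 + I is a (simple) pole.

Poles of f: {-3/2 - I, -3/2 + I, -1 + I, 2/3 - I}

Final answer: {-3/2 - I, -3/2 + I, -1 + I, 2/3 - I}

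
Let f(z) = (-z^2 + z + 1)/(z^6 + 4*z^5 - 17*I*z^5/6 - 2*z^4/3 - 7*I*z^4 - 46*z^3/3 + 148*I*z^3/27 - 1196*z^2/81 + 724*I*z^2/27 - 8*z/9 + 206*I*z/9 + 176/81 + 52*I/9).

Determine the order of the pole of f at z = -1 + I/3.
Factor the denominator:
  z^6 + 4*z^5 - 17*I*z^5/6 - 2*z^4/3 - 7*I*z^4 - 46*z^3/3 + 148*I*z^3/27 - 1196*z^2/81 + 724*I*z^2/27 - 8*z/9 + 206*I*z/9 + 176/81 + 52*I/9 = (z + 1 - I/3)^4*(z + 2 - 3*I/2)*(z - 2)

The numerator P(z) = -z^2 + z + 1 has P(-1 + I/3) = -8/9 + I ≠ 0, so no factor of (z + 1 - I/3) cancels.
Near z = -1 + I/3 we can therefore write f(z) = g(z)/(z + 1 - I/3)^4 with g analytic at -1 + I/3 and g(-1 + I/3) ≠ 0 (g is the numerator divided by the remaining denominator factors).

Hence z = -1 + I/3 is a pole of order 4.

Final answer: 4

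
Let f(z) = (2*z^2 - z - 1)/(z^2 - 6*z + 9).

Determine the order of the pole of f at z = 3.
Factor the denominator:
  z^2 - 6*z + 9 = (z - 3)^2

The numerator P(z) = 2*z^2 - z - 1 has P(3) = 14 ≠ 0, so no factor of (z - 3) cancels.
Near z = 3 we can therefore write f(z) = g(z)/(z - 3)^2 with g analytic at 3 and g(3) ≠ 0 (g is just the numerator).

Hence z = 3 is a pole of order 2.

Final answer: 2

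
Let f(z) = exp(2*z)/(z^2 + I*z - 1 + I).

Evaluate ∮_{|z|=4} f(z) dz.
pi*(2/5 - 4*I/5)*exp(-2) + pi*(-2/5 + 4*I/5)*exp(2 - 2*I)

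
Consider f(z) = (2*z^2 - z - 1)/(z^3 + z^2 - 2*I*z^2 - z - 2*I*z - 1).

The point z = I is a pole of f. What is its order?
Factor the denominator:
  z^3 + z^2 - 2*I*z^2 - z - 2*I*z - 1 = (z - I)^2*(z + 1)

The numerator P(z) = 2*z^2 - z - 1 has P(I) = -3 - I ≠ 0, so no factor of (z - I) cancels.
Near z = I we can therefore write f(z) = g(z)/(z - I)^2 with g analytic at I and g(I) ≠ 0 (g is the numerator divided by the remaining denominator factors).

Hence z = I is a pole of order 2.

Final answer: 2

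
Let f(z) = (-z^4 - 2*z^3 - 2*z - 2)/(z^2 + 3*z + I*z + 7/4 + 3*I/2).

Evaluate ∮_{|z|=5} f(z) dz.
By the residue theorem, ∮_C f(z) dz = 2πi · (sum of the residues of f at the poles inside |z| = 5).

The denominator factors as (z + 2 + I/2)*(z + 1 + I/2), so the singularities of f are simple poles at z = -2 - I/2, z = -1 - I/2.
  |-2 - I/2|² = 17/4 < 25 = 5², so this pole is inside the contour.
  |-1 - I/2|² = 5/4 < 25 = 5², so this pole is inside the contour.

With P(z) = -z^4 - 2*z^3 - 2*z - 2 and Q(z) = z^2 + 3*z + I*z + 7/4 + 3*I/2, each pole is simple, so Res(f, z₀) = P(z₀)/Q'(z₀) with Q'(z) = 2*z + 3 + I.
  Res(f, -2 - I/2) = P(-2 - I/2)/Q'(-2 - I/2) = (79/16 - 9*I/4)/(-1) = -79/16 + 9*I/4
  Res(f, -1 - I/2) = P(-1 - I/2)/Q'(-1 - I/2) = (15/16 + 9*I/4)/(1) = 15/16 + 9*I/4

Sum of residues inside C: -4 + 9*I/2
∮_C f(z) dz = 2πi · (-4 + 9*I/2) = pi*(-9 - 8*I)

Final answer: pi*(-9 - 8*I)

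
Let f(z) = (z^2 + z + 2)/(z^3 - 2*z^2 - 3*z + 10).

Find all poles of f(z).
The singularities of f are the zeros of the denominator. Factoring,
  z^3 - 2*z^2 - 3*z + 10 = (z + 2)*(z - 2 + I)*(z - 2 - I)
so the candidates are z = -2, z = 2 - I, z = 2 + I.

Check the numerator P(z) = z^2 + z + 2 at each one:
  P(-2) = 4 ≠ 0, so z = -2 is a (simple) pole.
  P(2 - I) = 7 - 5*I ≠ 0, so z = 2 - I is a (simple) pole.
  P(2 + I) = 7 + 5*I ≠ 0, so z = 2 + I is a (simple) pole.

Poles of f: {-2, 2 - I, 2 + I}

Final answer: {-2, 2 - I, 2 + I}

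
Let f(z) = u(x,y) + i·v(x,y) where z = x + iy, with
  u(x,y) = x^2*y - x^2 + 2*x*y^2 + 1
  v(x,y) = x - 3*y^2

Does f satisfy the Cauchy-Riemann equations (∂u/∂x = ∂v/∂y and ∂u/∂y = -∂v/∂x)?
∂u/∂x = 2*x*y - 2*x + 2*y^2
∂v/∂y = -6*y
∂u/∂y = x^2 + 4*x*y
∂v/∂x = 1
∂u/∂x ≠ ∂v/∂y and ∂u/∂y ≠ -∂v/∂x; the Cauchy-Riemann equations are not satisfied, so f is not analytic.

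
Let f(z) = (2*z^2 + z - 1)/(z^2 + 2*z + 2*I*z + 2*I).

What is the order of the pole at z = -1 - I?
Factor the denominator:
  z^2 + 2*z + 2*I*z + 2*I = (z + 1 + I)^2

The numerator P(z) = 2*z^2 + z - 1 has P(-1 - I) = -2 + 3*I ≠ 0, so no factor of (z + 1 + I) cancels.
Near z = -1 - I we can therefore write f(z) = g(z)/(z + 1 + I)^2 with g analytic at -1 - I and g(-1 - I) ≠ 0 (g is just the numerator).

Hence z = -1 - I is a pole of order 2.

Final answer: 2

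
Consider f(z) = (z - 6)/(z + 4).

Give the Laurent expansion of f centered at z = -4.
-10/(z + 4) + 1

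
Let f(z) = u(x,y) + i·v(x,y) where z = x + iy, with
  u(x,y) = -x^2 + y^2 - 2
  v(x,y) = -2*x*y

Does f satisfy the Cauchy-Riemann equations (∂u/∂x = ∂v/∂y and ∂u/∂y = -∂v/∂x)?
∂u/∂x = -2*x
∂v/∂y = -2*x
∂u/∂y = 2*y
∂v/∂x = -2*y
∂u/∂x = ∂v/∂y and ∂u/∂y = -∂v/∂x hold identically; f is analytic.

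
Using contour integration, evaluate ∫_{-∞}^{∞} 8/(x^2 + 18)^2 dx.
sqrt(2)*pi/27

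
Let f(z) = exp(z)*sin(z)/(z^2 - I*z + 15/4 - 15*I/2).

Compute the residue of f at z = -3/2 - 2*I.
Write f(z) = P(z)/Q(z) with P(z) = exp(z)*sin(z) and Q(z) = z^2 - I*z + 15/4 - 15*I/2.
The denominator factors as Q(z) = (z - 3/2 - 3*I)*(z + 3/2 + 2*I), so z = -3/2 - 2*I is a simple zero of Q and P is analytic there; z = -3/2 - 2*I is therefore a simple pole and
  Res(f, z₀) = P(z₀)/Q'(z₀).

Q'(z) = 2*z - I, so Q'(-3/2 - 2*I) = -3 - 5*I.
P(-3/2 - 2*I) = -exp(-3/2 - 2*I)*sin(3/2 + 2*I).

Res(f, -3/2 - 2*I) = (-exp(-3/2 - 2*I)*sin(3/2 + 2*I))/(-3 - 5*I) = (3/34 - 5*I/34)*exp(-3/2 - 2*I)*sin(3/2 + 2*I)

Final answer: (3/34 - 5*I/34)*exp(-3/2 - 2*I)*sin(3/2 + 2*I)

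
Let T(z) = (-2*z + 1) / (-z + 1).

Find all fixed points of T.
T(z) = z means -2*z + 1 = z*(-z + 1), i.e.
  -z^2 + 3*z - 1 = 0.
Discriminant: (3)^2 - 4*(-1)*(-1) = 5, so the roots are real.
  z = (-3 ± sqrt(5))/(2*(-1))
Fixed points: {3/2 - sqrt(5)/2, sqrt(5)/2 + 3/2}

Final answer: {3/2 - sqrt(5)/2, sqrt(5)/2 + 3/2}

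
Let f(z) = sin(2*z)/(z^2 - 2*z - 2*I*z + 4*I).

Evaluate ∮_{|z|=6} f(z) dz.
pi*(-1/2 + I/2)*sin(4) + pi*(1/2 + I/2)*sinh(4)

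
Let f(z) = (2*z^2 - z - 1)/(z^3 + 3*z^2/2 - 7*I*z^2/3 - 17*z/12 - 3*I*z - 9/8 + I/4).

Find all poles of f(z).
{-3/2 + I/3, I/2, 3*I/2}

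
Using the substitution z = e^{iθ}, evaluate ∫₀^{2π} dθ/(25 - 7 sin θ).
pi/12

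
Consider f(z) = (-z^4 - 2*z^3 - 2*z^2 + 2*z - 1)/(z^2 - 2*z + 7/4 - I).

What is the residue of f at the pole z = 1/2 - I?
Write f(z) = P(z)/Q(z) with P(z) = -z^4 - 2*z^3 - 2*z^2 + 2*z - 1 and Q(z) = z^2 - 2*z + 7/4 - I.
The denominator factors as Q(z) = (z - 3/2 - I)*(z - 1/2 + I), so z = 1/2 - I is a simple zero of Q and P is analytic there; z = 1/2 - I is therefore a simple pole and
  Res(f, z₀) = P(z₀)/Q'(z₀).

Q'(z) = 2*z - 2, so Q'(1/2 - I) = -1 - 2*I.
P(1/2 - I) = 75/16 - 2*I.

Res(f, 1/2 - I) = (75/16 - 2*I)/(-1 - 2*I) = -11/80 + 91*I/40

Final answer: -11/80 + 91*I/40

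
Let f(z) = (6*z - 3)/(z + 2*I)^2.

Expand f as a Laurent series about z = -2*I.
(-3 - 12*I)/(z + 2*I)^2 + 6/(z + 2*I)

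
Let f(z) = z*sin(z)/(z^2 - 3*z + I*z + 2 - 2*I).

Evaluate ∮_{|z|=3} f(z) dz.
By the residue theorem, ∮_C f(z) dz = 2πi · (sum of the residues of f at the poles inside |z| = 3).

The denominator factors as (z - 1 + I)*(z - 2), so the singularities of f are simple poles at z = 1 - I, z = 2.
  |1 - I|² = 2 < 9 = 3², so this pole is inside the contour.
  |2|² = 4 < 9 = 3², so this pole is inside the contour.

With P(z) = z*sin(z) and Q(z) = z^2 - 3*z + I*z + 2 - 2*I, each pole is simple, so Res(f, z₀) = P(z₀)/Q'(z₀) with Q'(z) = 2*z - 3 + I.
  Res(f, 1 - I) = P(1 - I)/Q'(1 - I) = ((1 - I)*sin(1 - I))/(-1 - I) = I*sin(1 - I)
  Res(f, 2) = P(2)/Q'(2) = (2*sin(2))/(1 + I) = (1 - I)*sin(2)

Sum of residues inside C: (1 - I)*sin(2) + I*sin(1 - I)
∮_C f(z) dz = 2πi · ((1 - I)*sin(2) + I*sin(1 - I)) = -2*pi*sin(1 - I) + pi*(2 + 2*I)*sin(2)

Final answer: -2*pi*sin(1 - I) + pi*(2 + 2*I)*sin(2)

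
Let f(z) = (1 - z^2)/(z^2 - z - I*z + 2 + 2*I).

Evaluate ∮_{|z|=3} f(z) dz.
By the residue theorem, ∮_C f(z) dz = 2πi · (sum of the residues of f at the poles inside |z| = 3).

The denominator factors as (z - 2*I)*(z - 1 + I), so the singularities of f are simple poles at z = 2*I, z = 1 - I.
  |2*I|² = 4 < 9 = 3², so this pole is inside the contour.
  |1 - I|² = 2 < 9 = 3², so this pole is inside the contour.

With P(z) = 1 - z^2 and Q(z) = z^2 - z - I*z + 2 + 2*I, each pole is simple, so Res(f, z₀) = P(z₀)/Q'(z₀) with Q'(z) = 2*z - 1 - I.
  Res(f, 2*I) = P(2*I)/Q'(2*I) = (5)/(-1 + 3*I) = -1/2 - 3*I/2
  Res(f, 1 - I) = P(1 - I)/Q'(1 - I) = (1 + 2*I)/(1 - 3*I) = -1/2 + I/2

Sum of residues inside C: -1 - I
∮_C f(z) dz = 2πi · (-1 - I) = pi*(2 - 2*I)

Final answer: pi*(2 - 2*I)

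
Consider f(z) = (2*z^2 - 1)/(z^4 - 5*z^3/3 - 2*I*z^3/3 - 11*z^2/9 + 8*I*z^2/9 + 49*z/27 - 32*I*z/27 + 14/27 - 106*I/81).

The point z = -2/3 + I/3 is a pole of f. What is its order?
Factor the denominator:
  z^4 - 5*z^3/3 - 2*I*z^3/3 - 11*z^2/9 + 8*I*z^2/9 + 49*z/27 - 32*I*z/27 + 14/27 - 106*I/81 = (z + 2/3 - I/3)^2*(z - 2 - 2*I/3)*(z - 1 + 2*I/3)

The numerator P(z) = 2*z^2 - 1 has P(-2/3 + I/3) = -1/3 - 8*I/9 ≠ 0, so no factor of (z + 2/3 - I/3) cancels.
Near z = -2/3 + I/3 we can therefore write f(z) = g(z)/(z + 2/3 - I/3)^2 with g analytic at -2/3 + I/3 and g(-2/3 + I/3) ≠ 0 (g is the numerator divided by the remaining denominator factors).

Hence z = -2/3 + I/3 is a pole of order 2.

Final answer: 2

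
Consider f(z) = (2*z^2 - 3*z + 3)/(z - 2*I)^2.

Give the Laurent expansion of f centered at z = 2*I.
Put w = z - (2*I), i.e. z = w + 2*I. The denominator is w^2, so it suffices to rewrite the numerator in powers of w.

P(z) = 2*z^2 - 3*z + 3
P(w + 2*I) = -5 - 6*I + (-3 + 8*I)*w + 2*w^2

Dividing each term by w^2:
  f = (-5 - 6*I)/w^2 + (-3 + 8*I)/w + 2

Substituting back w = z - 2*I:
  f(z) = (-5 - 6*I)/(z - 2*I)^2 + (-3 + 8*I)/(z - 2*I) + 2

The series is finite because the numerator is a polynomial; the negative powers form the principal part, and the coefficient of 1/(z - 2*I) gives Res(f, 2*I) = -3 + 8*I.

Final answer: (-5 - 6*I)/(z - 2*I)^2 + (-3 + 8*I)/(z - 2*I) + 2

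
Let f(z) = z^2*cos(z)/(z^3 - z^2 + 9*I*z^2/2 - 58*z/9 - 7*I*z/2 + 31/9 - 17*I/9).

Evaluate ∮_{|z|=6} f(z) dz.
pi*(-156/493 - 158*I/493)*cos(2/3 - I/2) + pi*(-384/145 - 32*I/145)*cos(2/3 + 2*I) + pi*(252/85 + 216*I/85)*cos(1 - 2*I)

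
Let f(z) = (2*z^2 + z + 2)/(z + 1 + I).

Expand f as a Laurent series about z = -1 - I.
(1 + 3*I)/(z + 1 + I) - 3 - 4*I + 2*(z + 1 + I)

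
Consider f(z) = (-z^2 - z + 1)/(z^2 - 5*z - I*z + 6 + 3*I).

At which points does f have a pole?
{2 + I, 3}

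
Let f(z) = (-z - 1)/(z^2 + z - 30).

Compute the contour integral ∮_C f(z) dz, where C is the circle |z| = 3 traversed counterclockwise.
By the residue theorem, ∮_C f(z) dz = 2πi · (sum of the residues of f at the poles inside |z| = 3).

The denominator factors as (z - 5)*(z + 6), so the singularities of f are simple poles at z = 5, z = -6.
  |5|² = 25 > 9 = 3², so this pole is outside the contour.
  |-6|² = 36 > 9 = 3², so this pole is outside the contour.

No pole lies inside the contour, so f is analytic on and inside C and the integral is 0 (Cauchy's theorem).

Final answer: 0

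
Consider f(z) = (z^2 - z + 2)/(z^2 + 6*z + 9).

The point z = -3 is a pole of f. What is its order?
Factor the denominator:
  z^2 + 6*z + 9 = (z + 3)^2

The numerator P(z) = z^2 - z + 2 has P(-3) = 14 ≠ 0, so no factor of (z + 3) cancels.
Near z = -3 we can therefore write f(z) = g(z)/(z + 3)^2 with g analytic at -3 and g(-3) ≠ 0 (g is just the numerator).

Hence z = -3 is a pole of order 2.

Final answer: 2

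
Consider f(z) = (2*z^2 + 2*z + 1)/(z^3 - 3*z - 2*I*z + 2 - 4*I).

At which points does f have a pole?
The singularities of f are the zeros of the denominator. Factoring,
  z^3 - 3*z - 2*I*z + 2 - 4*I = (z + I)*(z + 2)*(z - 2 - I)
so the candidates are z = -I, z = -2, z = 2 + I.

Check the numerator P(z) = 2*z^2 + 2*z + 1 at each one:
  P(-I) = -1 - 2*I ≠ 0, so z = -I is a (simple) pole.
  P(-2) = 5 ≠ 0, so z = -2 is a (simple) pole.
  P(2 + I) = 11 + 10*I ≠ 0, so z = 2 + I is a (simple) pole.

Poles of f: {-2, -I, 2 + I}

Final answer: {-2, -I, 2 + I}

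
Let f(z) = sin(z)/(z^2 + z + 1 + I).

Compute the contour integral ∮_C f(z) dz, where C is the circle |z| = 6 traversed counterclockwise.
By the residue theorem, ∮_C f(z) dz = 2πi · (sum of the residues of f at the poles inside |z| = 6).

The denominator factors as (z + I)*(z + 1 - I), so the singularities of f are simple poles at z = -I, z = -1 + I.
  |-I|² = 1 < 36 = 6², so this pole is inside the contour.
  |-1 + I|² = 2 < 36 = 6², so this pole is inside the contour.

With P(z) = sin(z) and Q(z) = z^2 + z + 1 + I, each pole is simple, so Res(f, z₀) = P(z₀)/Q'(z₀) with Q'(z) = 2*z + 1.
  Res(f, -I) = P(-I)/Q'(-I) = (-I*sinh(1))/(1 - 2*I) = (2/5 - I/5)*sinh(1)
  Res(f, -1 + I) = P(-1 + I)/Q'(-1 + I) = (-sin(1 - I))/(-1 + 2*I) = (1/5 + 2*I/5)*sin(1 - I)

Sum of residues inside C: (2/5 - I/5)*sinh(1) + (1/5 + 2*I/5)*sin(1 - I)
∮_C f(z) dz = 2πi · ((2/5 - I/5)*sinh(1) + (1/5 + 2*I/5)*sin(1 - I)) = pi*(2/5 + 4*I/5)*sinh(1) + pi*(-4/5 + 2*I/5)*sin(1 - I)

Final answer: pi*(2/5 + 4*I/5)*sinh(1) + pi*(-4/5 + 2*I/5)*sin(1 - I)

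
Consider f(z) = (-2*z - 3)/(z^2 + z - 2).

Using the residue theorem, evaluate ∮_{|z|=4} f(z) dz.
By the residue theorem, ∮_C f(z) dz = 2πi · (sum of the residues of f at the poles inside |z| = 4).

The denominator factors as (z + 2)*(z - 1), so the singularities of f are simple poles at z = -2, z = 1.
  |-2|² = 4 < 16 = 4², so this pole is inside the contour.
  |1|² = 1 < 16 = 4², so this pole is inside the contour.

With P(z) = -2*z - 3 and Q(z) = z^2 + z - 2, each pole is simple, so Res(f, z₀) = P(z₀)/Q'(z₀) with Q'(z) = 2*z + 1.
  Res(f, -2) = P(-2)/Q'(-2) = (1)/(-3) = -1/3
  Res(f, 1) = P(1)/Q'(1) = (-5)/(3) = -5/3

Sum of residues inside C: -2
∮_C f(z) dz = 2πi · (-2) = -4*I*pi

Final answer: -4*I*pi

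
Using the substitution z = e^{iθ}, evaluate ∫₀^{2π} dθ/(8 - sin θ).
2*sqrt(7)*pi/21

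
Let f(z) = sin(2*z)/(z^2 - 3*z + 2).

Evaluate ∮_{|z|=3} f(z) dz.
By the residue theorem, ∮_C f(z) dz = 2πi · (sum of the residues of f at the poles inside |z| = 3).

The denominator factors as (z - 2)*(z - 1), so the singularities of f are simple poles at z = 2, z = 1.
  |2|² = 4 < 9 = 3², so this pole is inside the contour.
  |1|² = 1 < 9 = 3², so this pole is inside the contour.

With P(z) = sin(2*z) and Q(z) = z^2 - 3*z + 2, each pole is simple, so Res(f, z₀) = P(z₀)/Q'(z₀) with Q'(z) = 2*z - 3.
  Res(f, 2) = P(2)/Q'(2) = (sin(4))/(1) = sin(4)
  Res(f, 1) = P(1)/Q'(1) = (sin(2))/(-1) = -sin(2)

Sum of residues inside C: -sin(2) + sin(4)
∮_C f(z) dz = 2πi · (-sin(2) + sin(4)) = -2*I*pi*sin(2) + 2*I*pi*sin(4)

Final answer: -2*I*pi*sin(2) + 2*I*pi*sin(4)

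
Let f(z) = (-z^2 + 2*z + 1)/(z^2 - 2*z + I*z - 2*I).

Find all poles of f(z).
The singularities of f are the zeros of the denominator. Factoring,
  z^2 - 2*z + I*z - 2*I = (z - 2)*(z + I)
so the candidates are z = 2, z = -I.

Check the numerator P(z) = -z^2 + 2*z + 1 at each one:
  P(2) = 1 ≠ 0, so z = 2 is a (simple) pole.
  P(-I) = 2 - 2*I ≠ 0, so z = -I is a (simple) pole.

Poles of f: {-I, 2}

Final answer: {-I, 2}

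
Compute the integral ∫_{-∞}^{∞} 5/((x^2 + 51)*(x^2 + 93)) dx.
Let f(z) = 5/((z^2 + 51)*(z^2 + 93)). The denominator has no real zeros and deg Q - deg P = 4 ≥ 2, so the integral of f over the upper semicircle |z| = R tends to 0 as R → ∞. Closing the contour in the upper half-plane,
  ∫_{-∞}^{∞} f(x) dx = 2πi · Σ Res(f, z_k)  over the poles with Im z_k > 0.

Zeros of the denominator: z^2 + 51 = 0 gives z = ±sqrt(51)*I; z^2 + 93 = 0 gives z = ±sqrt(93)*I.
Upper half-plane: z = sqrt(51)*I, z = sqrt(93)*I (simple).

Each pole is a simple zero of Q(z) = z^4 + 144*z^2 + 4743, so Res(f, z₀) = P(z₀)/Q'(z₀) with P(z) = 5, Q'(z) = 4*z^3 + 288*z:
  Res(f, sqrt(51)*I) = (5)/(84*sqrt(51)*I) = -5*sqrt(51)*I/4284
  Res(f, sqrt(93)*I) = (5)/(-84*sqrt(93)*I) = 5*sqrt(93)*I/7812

Sum of residues: 5*I*(-31*sqrt(51) + 17*sqrt(93))/132804
∫_{-∞}^{∞} f(x) dx = 2πi · (5*I*(-31*sqrt(51) + 17*sqrt(93))/132804) = 5*pi*(-17*sqrt(93) + 31*sqrt(51))/66402

Final answer: 5*pi*(-17*sqrt(93) + 31*sqrt(51))/66402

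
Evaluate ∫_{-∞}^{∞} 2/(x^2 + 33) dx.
2*sqrt(33)*pi/33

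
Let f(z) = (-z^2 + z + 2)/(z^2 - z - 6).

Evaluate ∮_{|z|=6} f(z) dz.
0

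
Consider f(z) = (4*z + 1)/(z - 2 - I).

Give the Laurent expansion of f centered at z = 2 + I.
Put w = z - (2 + I), i.e. z = w + 2 + I. The denominator is w, so it suffices to rewrite the numerator in powers of w.

P(z) = 4*z + 1
P(w + 2 + I) = 9 + 4*I + 4*w

Dividing each term by w:
  f = (9 + 4*I)/w + 4

Substituting back w = z - 2 - I:
  f(z) = (9 + 4*I)/(z - 2 - I) + 4

The series is finite because the numerator is a polynomial; the negative powers form the principal part, and the coefficient of 1/(z - 2 - I) gives Res(f, 2 + I) = 9 + 4*I.

Final answer: (9 + 4*I)/(z - 2 - I) + 4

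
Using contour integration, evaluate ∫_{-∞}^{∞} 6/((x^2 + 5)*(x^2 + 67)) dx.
Let f(z) = 6/((z^2 + 5)*(z^2 + 67)). The denominator has no real zeros and deg Q - deg P = 4 ≥ 2, so the integral of f over the upper semicircle |z| = R tends to 0 as R → ∞. Closing the contour in the upper half-plane,
  ∫_{-∞}^{∞} f(x) dx = 2πi · Σ Res(f, z_k)  over the poles with Im z_k > 0.

Zeros of the denominator: z^2 + 67 = 0 gives z = ±sqrt(67)*I; z^2 + 5 = 0 gives z = ±sqrt(5)*I.
Upper half-plane: z = sqrt(5)*I, z = sqrt(67)*I (simple).

Each pole is a simple zero of Q(z) = z^4 + 72*z^2 + 335, so Res(f, z₀) = P(z₀)/Q'(z₀) with P(z) = 6, Q'(z) = 4*z^3 + 144*z:
  Res(f, sqrt(5)*I) = (6)/(124*sqrt(5)*I) = -3*sqrt(5)*I/310
  Res(f, sqrt(67)*I) = (6)/(-124*sqrt(67)*I) = 3*sqrt(67)*I/4154

Sum of residues: 3*I*(-67*sqrt(5) + 5*sqrt(67))/20770
∫_{-∞}^{∞} f(x) dx = 2πi · (3*I*(-67*sqrt(5) + 5*sqrt(67))/20770) = 3*pi*(-5*sqrt(67) + 67*sqrt(5))/10385

Final answer: 3*pi*(-5*sqrt(67) + 67*sqrt(5))/10385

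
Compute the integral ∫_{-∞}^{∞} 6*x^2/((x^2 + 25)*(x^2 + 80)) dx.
Let f(z) = 6*z^2/((z^2 + 25)*(z^2 + 80)). The denominator has no real zeros and deg Q - deg P = 2 ≥ 2, so the integral of f over the upper semicircle |z| = R tends to 0 as R → ∞. Closing the contour in the upper half-plane,
  ∫_{-∞}^{∞} f(x) dx = 2πi · Σ Res(f, z_k)  over the poles with Im z_k > 0.

Zeros of the denominator: z^2 + 25 = 0 gives z = ±5*I; z^2 + 80 = 0 gives z = ±4*sqrt(5)*I.
Upper half-plane: z = 5*I, z = 4*sqrt(5)*I (simple).

Each pole is a simple zero of Q(z) = z^4 + 105*z^2 + 2000, so Res(f, z₀) = P(z₀)/Q'(z₀) with P(z) = 6*z^2, Q'(z) = 4*z^3 + 210*z:
  Res(f, 5*I) = (-150)/(550*I) = 3*I/11
  Res(f, 4*sqrt(5)*I) = (-480)/(-440*sqrt(5)*I) = -12*sqrt(5)*I/55

Sum of residues: 3*I*(5 - 4*sqrt(5))/55
∫_{-∞}^{∞} f(x) dx = 2πi · (3*I*(5 - 4*sqrt(5))/55) = 6*pi*(-5 + 4*sqrt(5))/55

Final answer: 6*pi*(-5 + 4*sqrt(5))/55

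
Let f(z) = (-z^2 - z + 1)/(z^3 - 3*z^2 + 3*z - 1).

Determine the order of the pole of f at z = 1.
3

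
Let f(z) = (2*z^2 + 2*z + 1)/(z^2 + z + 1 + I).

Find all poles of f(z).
The singularities of f are the zeros of the denominator. Factoring,
  z^2 + z + 1 + I = (z + 1 - I)*(z + I)
so the candidates are z = -1 + I, z = -I.

Check the numerator P(z) = 2*z^2 + 2*z + 1 at each one:
  P(-1 + I) = -1 - 2*I ≠ 0, so z = -1 + I is a (simple) pole.
  P(-I) = -1 - 2*I ≠ 0, so z = -I is a (simple) pole.

Poles of f: {-1 + I, -I}

Final answer: {-1 + I, -I}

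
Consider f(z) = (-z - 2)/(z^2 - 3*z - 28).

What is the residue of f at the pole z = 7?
Write f(z) = P(z)/Q(z) with P(z) = -z - 2 and Q(z) = z^2 - 3*z - 28.
The denominator factors as Q(z) = (z + 4)*(z - 7), so z = 7 is a simple zero of Q and P is analytic there; z = 7 is therefore a simple pole and
  Res(f, z₀) = P(z₀)/Q'(z₀).

Q'(z) = 2*z - 3, so Q'(7) = 11.
P(7) = -9.

Res(f, 7) = (-9)/(11) = -9/11

Final answer: -9/11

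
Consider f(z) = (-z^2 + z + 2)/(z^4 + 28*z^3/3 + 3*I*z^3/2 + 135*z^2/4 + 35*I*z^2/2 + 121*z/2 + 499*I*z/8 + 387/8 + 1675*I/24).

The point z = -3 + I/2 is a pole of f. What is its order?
Factor the denominator:
  z^4 + 28*z^3/3 + 3*I*z^3/2 + 135*z^2/4 + 35*I*z^2/2 + 121*z/2 + 499*I*z/8 + 387/8 + 1675*I/24 = (z + 3 - I/2)^3*(z + 1/3 + 3*I)

The numerator P(z) = -z^2 + z + 2 has P(-3 + I/2) = -39/4 + 7*I/2 ≠ 0, so no factor of (z + 3 - I/2) cancels.
Near z = -3 + I/2 we can therefore write f(z) = g(z)/(z + 3 - I/2)^3 with g analytic at -3 + I/2 and g(-3 + I/2) ≠ 0 (g is the numerator divided by the remaining denominator factors).

Hence z = -3 + I/2 is a pole of order 3.

Final answer: 3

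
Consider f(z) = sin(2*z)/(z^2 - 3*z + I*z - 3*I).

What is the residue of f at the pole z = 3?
Write f(z) = P(z)/Q(z) with P(z) = sin(2*z) and Q(z) = z^2 - 3*z + I*z - 3*I.
The denominator factors as Q(z) = (z - 3)*(z + I), so z = 3 is a simple zero of Q and P is analytic there; z = 3 is therefore a simple pole and
  Res(f, z₀) = P(z₀)/Q'(z₀).

Q'(z) = 2*z - 3 + I, so Q'(3) = 3 + I.
P(3) = sin(6).

Res(f, 3) = (sin(6))/(3 + I) = (3/10 - I/10)*sin(6)

Final answer: (3/10 - I/10)*sin(6)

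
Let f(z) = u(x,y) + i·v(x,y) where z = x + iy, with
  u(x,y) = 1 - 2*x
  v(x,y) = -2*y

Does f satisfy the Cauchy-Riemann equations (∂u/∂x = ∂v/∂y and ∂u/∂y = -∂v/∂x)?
∂u/∂x = -2
∂v/∂y = -2
∂u/∂y = 0
∂v/∂x = 0
∂u/∂x = ∂v/∂y and ∂u/∂y = -∂v/∂x hold identically; f is analytic.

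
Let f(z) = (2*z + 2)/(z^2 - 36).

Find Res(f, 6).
Write f(z) = P(z)/Q(z) with P(z) = 2*z + 2 and Q(z) = z^2 - 36.
The denominator factors as Q(z) = (z - 6)*(z + 6), so z = 6 is a simple zero of Q and P is analytic there; z = 6 is therefore a simple pole and
  Res(f, z₀) = P(z₀)/Q'(z₀).

Q'(z) = 2*z, so Q'(6) = 12.
P(6) = 14.

Res(f, 6) = (14)/(12) = 7/6

Final answer: 7/6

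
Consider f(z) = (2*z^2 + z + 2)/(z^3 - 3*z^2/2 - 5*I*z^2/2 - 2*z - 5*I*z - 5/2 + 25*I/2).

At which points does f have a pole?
{-2 - I, 3/2 + I/2, 2 + 3*I}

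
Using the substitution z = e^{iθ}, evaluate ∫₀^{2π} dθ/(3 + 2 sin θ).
Call the integral J. The integrand is 2π-periodic and we integrate over a full period, so shifting θ does not change the value (θ → θ + π/2 turns sin θ into cos θ). Hence
  J = ∫₀^{2π} dθ/(3 + 2 cos θ).
Put z = e^{iθ}: then cos θ = (z + 1/z)/2, dθ = dz/(iz), and z runs once counterclockwise around |z| = 1:
  J = ∮_{|z|=1} 1/(3 + 2*(z + 1/z)/2) · dz/(iz) = (2/i) ∮_{|z|=1} dz/(2*z^2 + 6*z + 2).
The roots of 2*z^2 + 6*z + 2 are z = (-3 ± sqrt(3^2 - 2^2))/2, with sqrt(5) = sqrt(5); their product is 1, so only z₊ = -3/2 + sqrt(5)/2 lies inside the unit circle (z₋ = -3/2 - sqrt(5)/2 lies outside).
z₊ is a simple zero of q(z) = 2*z^2 + 6*z + 2, so Res(1/q, z₊) = 1/q'(z₊) with q'(z) = 4*z + 6; and q'(z₊) = 2*(z₊ - z₋) = 2*sqrt(5).
Therefore J = (2/i) · 2πi · 1/(2*sqrt(5)) = 2*pi/(sqrt(5)) = 2*sqrt(5)*pi/5

Final answer: 2*sqrt(5)*pi/5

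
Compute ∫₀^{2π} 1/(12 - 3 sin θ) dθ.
2*sqrt(15)*pi/45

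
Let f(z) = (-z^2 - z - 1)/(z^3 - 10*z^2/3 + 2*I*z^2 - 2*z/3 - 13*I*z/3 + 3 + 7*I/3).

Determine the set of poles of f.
The singularities of f are the zeros of the denominator. Factoring,
  z^3 - 10*z^2/3 + 2*I*z^2 - 2*z/3 - 13*I*z/3 + 3 + 7*I/3 = (z - 3 + I)*(z - 1)*(z + 2/3 + I)
so the candidates are z = 3 - I, z = 1, z = -2/3 - I.

Check the numerator P(z) = -z^2 - z - 1 at each one:
  P(3 - I) = -12 + 7*I ≠ 0, so z = 3 - I is a (simple) pole.
  P(1) = -3 ≠ 0, so z = 1 is a (simple) pole.
  P(-2/3 - I) = 2/9 - I/3 ≠ 0, so z = -2/3 - I is a (simple) pole.

Poles of f: {-2/3 - I, 1, 3 - I}

Final answer: {-2/3 - I, 1, 3 - I}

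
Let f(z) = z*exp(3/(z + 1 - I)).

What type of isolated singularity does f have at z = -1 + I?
essential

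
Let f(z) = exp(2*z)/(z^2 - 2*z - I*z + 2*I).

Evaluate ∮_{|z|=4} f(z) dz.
pi*(2/5 - 4*I/5)*exp(2*I) + pi*(-2/5 + 4*I/5)*exp(4)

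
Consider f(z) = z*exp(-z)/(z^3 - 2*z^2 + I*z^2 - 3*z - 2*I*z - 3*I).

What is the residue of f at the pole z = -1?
exp(1)*(-1/8 - I/8)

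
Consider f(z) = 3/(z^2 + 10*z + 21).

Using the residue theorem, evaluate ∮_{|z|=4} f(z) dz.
3*I*pi/2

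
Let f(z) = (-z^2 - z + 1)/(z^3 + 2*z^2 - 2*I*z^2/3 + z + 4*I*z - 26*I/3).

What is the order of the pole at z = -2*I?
1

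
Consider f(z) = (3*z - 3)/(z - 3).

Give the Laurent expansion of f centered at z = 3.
Put w = z - (3), i.e. z = w + 3. The denominator is w, so it suffices to rewrite the numerator in powers of w.

P(z) = 3*z - 3
P(w + 3) = 6 + 3*w

Dividing each term by w:
  f = 6/w + 3

Substituting back w = z - 3:
  f(z) = 6/(z - 3) + 3

The series is finite because the numerator is a polynomial; the negative powers form the principal part, and the coefficient of 1/(z - 3) gives Res(f, 3) = 6.

Final answer: 6/(z - 3) + 3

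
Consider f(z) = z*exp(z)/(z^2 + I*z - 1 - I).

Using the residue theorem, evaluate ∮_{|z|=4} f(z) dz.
By the residue theorem, ∮_C f(z) dz = 2πi · (sum of the residues of f at the poles inside |z| = 4).

The denominator factors as (z + 1 + I)*(z - 1), so the singularities of f are simple poles at z = -1 - I, z = 1.
  |-1 - I|² = 2 < 16 = 4², so this pole is inside the contour.
  |1|² = 1 < 16 = 4², so this pole is inside the contour.

With P(z) = z*exp(z) and Q(z) = z^2 + I*z - 1 - I, each pole is simple, so Res(f, z₀) = P(z₀)/Q'(z₀) with Q'(z) = 2*z + I.
  Res(f, -1 - I) = P(-1 - I)/Q'(-1 - I) = ((-1 - I)*exp(-1 - I))/(-2 - I) = (3/5 + I/5)*exp(-1 - I)
  Res(f, 1) = P(1)/Q'(1) = (exp(1))/(2 + I) = exp(1)*(2/5 - I/5)

Sum of residues inside C: exp(1)*(2/5 - I/5) + (3/5 + I/5)*exp(-1 - I)
∮_C f(z) dz = 2πi · (exp(1)*(2/5 - I/5) + (3/5 + I/5)*exp(-1 - I)) = pi*(-2/5 + 6*I/5)*exp(-1 - I) + exp(1)*pi*(2/5 + 4*I/5)

Final answer: pi*(-2/5 + 6*I/5)*exp(-1 - I) + exp(1)*pi*(2/5 + 4*I/5)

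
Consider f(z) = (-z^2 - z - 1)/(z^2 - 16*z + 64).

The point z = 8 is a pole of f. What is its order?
Factor the denominator:
  z^2 - 16*z + 64 = (z - 8)^2

The numerator P(z) = -z^2 - z - 1 has P(8) = -73 ≠ 0, so no factor of (z - 8) cancels.
Near z = 8 we can therefore write f(z) = g(z)/(z - 8)^2 with g analytic at 8 and g(8) ≠ 0 (g is just the numerator).

Hence z = 8 is a pole of order 2.

Final answer: 2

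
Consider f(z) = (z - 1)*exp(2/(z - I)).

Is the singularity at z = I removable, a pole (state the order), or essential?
Let u = z - I. Then
  e^(2/u) = Σ_{k≥0} (2)^k/(k!·u^k) = 1 + 2/u + 2/u^2 + 4/(3*u^3) + ...
which has infinitely many negative powers of u, so exp(2/(z - I)) has an essential singularity at z = I.
The extra factor z - 1 is a nonzero polynomial; if the product had at most a pole at z = I, dividing by that polynomial would leave exp(2/(z - I)) with at most a pole too — contradiction. (Equivalently, the product's Laurent series still has infinitely many negative powers.)
So the singularity is essential.

Final answer: essential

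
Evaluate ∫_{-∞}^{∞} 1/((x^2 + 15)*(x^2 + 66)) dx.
Let f(z) = 1/((z^2 + 15)*(z^2 + 66)). The denominator has no real zeros and deg Q - deg P = 4 ≥ 2, so the integral of f over the upper semicircle |z| = R tends to 0 as R → ∞. Closing the contour in the upper half-plane,
  ∫_{-∞}^{∞} f(x) dx = 2πi · Σ Res(f, z_k)  over the poles with Im z_k > 0.

Zeros of the denominator: z^2 + 15 = 0 gives z = ±sqrt(15)*I; z^2 + 66 = 0 gives z = ±sqrt(66)*I.
Upper half-plane: z = sqrt(15)*I, z = sqrt(66)*I (simple).

Each pole is a simple zero of Q(z) = z^4 + 81*z^2 + 990, so Res(f, z₀) = P(z₀)/Q'(z₀) with P(z) = 1, Q'(z) = 4*z^3 + 162*z:
  Res(f, sqrt(15)*I) = (1)/(102*sqrt(15)*I) = -sqrt(15)*I/1530
  Res(f, sqrt(66)*I) = (1)/(-102*sqrt(66)*I) = sqrt(66)*I/6732

Sum of residues: I*(-sqrt(15)/1530 + sqrt(66)/6732)
∫_{-∞}^{∞} f(x) dx = 2πi · (I*(-sqrt(15)/1530 + sqrt(66)/6732)) = pi*(-5*sqrt(66) + 22*sqrt(15))/16830

Final answer: pi*(-5*sqrt(66) + 22*sqrt(15))/16830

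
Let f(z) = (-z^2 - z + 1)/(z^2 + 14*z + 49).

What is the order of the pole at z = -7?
Factor the denominator:
  z^2 + 14*z + 49 = (z + 7)^2

The numerator P(z) = -z^2 - z + 1 has P(-7) = -41 ≠ 0, so no factor of (z + 7) cancels.
Near z = -7 we can therefore write f(z) = g(z)/(z + 7)^2 with g analytic at -7 and g(-7) ≠ 0 (g is just the numerator).

Hence z = -7 is a pole of order 2.

Final answer: 2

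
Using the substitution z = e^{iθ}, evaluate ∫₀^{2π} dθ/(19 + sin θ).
Call the integral J. The integrand is 2π-periodic and we integrate over a full period, so shifting θ does not change the value (θ → θ + π/2 turns sin θ into cos θ). Hence
  J = ∫₀^{2π} dθ/(19 + cos θ).
Put z = e^{iθ}: then cos θ = (z + 1/z)/2, dθ = dz/(iz), and z runs once counterclockwise around |z| = 1:
  J = ∮_{|z|=1} 1/(19 + (z + 1/z)/2) · dz/(iz) = (2/i) ∮_{|z|=1} dz/(z^2 + 38*z + 1).
The roots of z^2 + 38*z + 1 are z = (-19 ± sqrt(19^2 - 1^2)), with sqrt(360) = 6*sqrt(10); their product is 1, so only z₊ = -19 + 6*sqrt(10) lies inside the unit circle (z₋ = -19 - 6*sqrt(10) lies outside).
z₊ is a simple zero of q(z) = z^2 + 38*z + 1, so Res(1/q, z₊) = 1/q'(z₊) with q'(z) = 2*z + 38; and q'(z₊) = (z₊ - z₋) = 12*sqrt(10).
Therefore J = (2/i) · 2πi · 1/(12*sqrt(10)) = 2*pi/(6*sqrt(10)) = sqrt(10)*pi/30

Final answer: sqrt(10)*pi/30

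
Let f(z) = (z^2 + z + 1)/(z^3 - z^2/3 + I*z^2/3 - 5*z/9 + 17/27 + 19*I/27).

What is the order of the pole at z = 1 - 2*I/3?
1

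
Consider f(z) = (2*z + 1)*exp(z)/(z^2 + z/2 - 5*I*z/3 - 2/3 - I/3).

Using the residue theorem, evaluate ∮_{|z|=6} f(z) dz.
pi*(-72/13 + 4*I/13)*exp(2*I/3) + pi*(72/13 + 48*I/13)*exp(-1/2 + I)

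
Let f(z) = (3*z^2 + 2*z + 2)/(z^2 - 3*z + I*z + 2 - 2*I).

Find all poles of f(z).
The singularities of f are the zeros of the denominator. Factoring,
  z^2 - 3*z + I*z + 2 - 2*I = (z - 2)*(z - 1 + I)
so the candidates are z = 2, z = 1 - I.

Check the numerator P(z) = 3*z^2 + 2*z + 2 at each one:
  P(2) = 18 ≠ 0, so z = 2 is a (simple) pole.
  P(1 - I) = 4 - 8*I ≠ 0, so z = 1 - I is a (simple) pole.

Poles of f: {1 - I, 2}

Final answer: {1 - I, 2}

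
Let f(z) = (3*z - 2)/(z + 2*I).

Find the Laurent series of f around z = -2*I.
Put w = z - (-2*I), i.e. z = w - 2*I. The denominator is w, so it suffices to rewrite the numerator in powers of w.

P(z) = 3*z - 2
P(w - 2*I) = -2 - 6*I + 3*w

Dividing each term by w:
  f = (-2 - 6*I)/w + 3

Substituting back w = z + 2*I:
  f(z) = (-2 - 6*I)/(z + 2*I) + 3

The series is finite because the numerator is a polynomial; the negative powers form the principal part, and the coefficient of 1/(z + 2*I) gives Res(f, -2*I) = -2 - 6*I.

Final answer: (-2 - 6*I)/(z + 2*I) + 3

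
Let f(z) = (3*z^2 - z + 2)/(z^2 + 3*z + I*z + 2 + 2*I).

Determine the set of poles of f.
The singularities of f are the zeros of the denominator. Factoring,
  z^2 + 3*z + I*z + 2 + 2*I = (z + 1 + I)*(z + 2)
so the candidates are z = -1 - I, z = -2.

Check the numerator P(z) = 3*z^2 - z + 2 at each one:
  P(-1 - I) = 3 + 7*I ≠ 0, so z = -1 - I is a (simple) pole.
  P(-2) = 16 ≠ 0, so z = -2 is a (simple) pole.

Poles of f: {-2, -1 - I}

Final answer: {-2, -1 - I}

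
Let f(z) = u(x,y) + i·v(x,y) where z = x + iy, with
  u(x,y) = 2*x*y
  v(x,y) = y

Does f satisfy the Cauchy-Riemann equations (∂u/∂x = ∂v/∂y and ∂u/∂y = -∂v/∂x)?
∂u/∂x = 2*y
∂v/∂y = 1
∂u/∂y = 2*x
∂v/∂x = 0
∂u/∂x ≠ ∂v/∂y and ∂u/∂y ≠ -∂v/∂x; the Cauchy-Riemann equations are not satisfied, so f is not analytic.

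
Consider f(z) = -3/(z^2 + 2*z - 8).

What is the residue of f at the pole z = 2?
-1/2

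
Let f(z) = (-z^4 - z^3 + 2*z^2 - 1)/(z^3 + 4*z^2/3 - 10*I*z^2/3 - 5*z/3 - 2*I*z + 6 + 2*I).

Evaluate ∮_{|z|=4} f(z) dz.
By the residue theorem, ∮_C f(z) dz = 2πi · (sum of the residues of f at the poles inside |z| = 4).

The denominator factors as (z + 2 - I)*(z - 2/3 + 2*I/3)*(z - 3*I), so the singularities of f are simple poles at z = -2 + I, z = 2/3 - 2*I/3, z = 3*I.
  |-2 + I|² = 5 < 16 = 4², so this pole is inside the contour.
  |2/3 - 2*I/3|² = 8/9 < 16 = 4², so this pole is inside the contour.
  |3*I|² = 9 < 16 = 4², so this pole is inside the contour.

With P(z) = -z^4 - z^3 + 2*z^2 - 1 and Q(z) = z^3 + 4*z^2/3 - 10*I*z^2/3 - 5*z/3 - 2*I*z + 6 + 2*I, each pole is simple, so Res(f, z₀) = P(z₀)/Q'(z₀) with Q'(z) = 3*z^2 + 8*z/3 - 20*I*z/3 - 5/3 - 2*I.
  Res(f, -2 + I) = P(-2 + I)/Q'(-2 + I) = (14 + 5*I)/(26/3 + 2*I) = 591/356 + 69*I/356
  Res(f, 2/3 - 2*I/3) = P(2/3 - 2*I/3)/Q'(2/3 - 2*I/3) = (31/81 - 32*I/27)/(-13/3 - 98*I/9) = 911/11125 + 6782*I/100125
  Res(f, 3*I) = P(3*I)/Q'(3*I) = (-100 + 27*I)/(-26/3 + 6*I) = 4629/500 + 1647*I/500

Sum of residues inside C: 11 + 32*I/9
∮_C f(z) dz = 2πi · (11 + 32*I/9) = pi*(-64/9 + 22*I)

Final answer: pi*(-64/9 + 22*I)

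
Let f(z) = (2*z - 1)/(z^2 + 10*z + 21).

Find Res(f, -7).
Write f(z) = P(z)/Q(z) with P(z) = 2*z - 1 and Q(z) = z^2 + 10*z + 21.
The denominator factors as Q(z) = (z + 3)*(z + 7), so z = -7 is a simple zero of Q and P is analytic there; z = -7 is therefore a simple pole and
  Res(f, z₀) = P(z₀)/Q'(z₀).

Q'(z) = 2*z + 10, so Q'(-7) = -4.
P(-7) = -15.

Res(f, -7) = (-15)/(-4) = 15/4

Final answer: 15/4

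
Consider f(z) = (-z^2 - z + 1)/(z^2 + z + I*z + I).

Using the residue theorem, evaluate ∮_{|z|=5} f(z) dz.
By the residue theorem, ∮_C f(z) dz = 2πi · (sum of the residues of f at the poles inside |z| = 5).

The denominator factors as (z + I)*(z + 1), so the singularities of f are simple poles at z = -I, z = -1.
  |-I|² = 1 < 25 = 5², so this pole is inside the contour.
  |-1|² = 1 < 25 = 5², so this pole is inside the contour.

With P(z) = -z^2 - z + 1 and Q(z) = z^2 + z + I*z + I, each pole is simple, so Res(f, z₀) = P(z₀)/Q'(z₀) with Q'(z) = 2*z + 1 + I.
  Res(f, -I) = P(-I)/Q'(-I) = (2 + I)/(1 - I) = 1/2 + 3*I/2
  Res(f, -1) = P(-1)/Q'(-1) = (1)/(-1 + I) = -1/2 - I/2

Sum of residues inside C: I
∮_C f(z) dz = 2πi · (I) = -2*pi

Final answer: -2*pi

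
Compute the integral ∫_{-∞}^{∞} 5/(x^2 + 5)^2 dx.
Let f(z) = 5/(z^2 + 5)^2. The denominator has no real zeros and deg Q - deg P = 4 ≥ 2, so the integral of f over the upper semicircle |z| = R tends to 0 as R → ∞. Closing the contour in the upper half-plane,
  ∫_{-∞}^{∞} f(x) dx = 2πi · Σ Res(f, z_k)  over the poles with Im z_k > 0.

Zeros of the denominator: z^2 + 5 = 0 gives z = ±sqrt(5)*I.
Upper half-plane: z = sqrt(5)*I (a pole of order 2).

Write f(z) = g(z)/(z - sqrt(5)*I)^2 with g(z) = 5/(z + sqrt(5)*I)^2. For a double pole, Res(f, z₀) = g'(z₀):
  g'(z) = -10/(z + sqrt(5)*I)^3
  Res(f, sqrt(5)*I) = g'(sqrt(5)*I) = -sqrt(5)*I/20

∫_{-∞}^{∞} f(x) dx = 2πi · (-sqrt(5)*I/20) = sqrt(5)*pi/10

Final answer: sqrt(5)*pi/10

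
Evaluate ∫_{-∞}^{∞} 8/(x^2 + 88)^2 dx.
Let f(z) = 8/(z^2 + 88)^2. The denominator has no real zeros and deg Q - deg P = 4 ≥ 2, so the integral of f over the upper semicircle |z| = R tends to 0 as R → ∞. Closing the contour in the upper half-plane,
  ∫_{-∞}^{∞} f(x) dx = 2πi · Σ Res(f, z_k)  over the poles with Im z_k > 0.

Zeros of the denominator: z^2 + 88 = 0 gives z = ±2*sqrt(22)*I.
Upper half-plane: z = 2*sqrt(22)*I (a pole of order 2).

Write f(z) = g(z)/(z - 2*sqrt(22)*I)^2 with g(z) = 8/(z + 2*sqrt(22)*I)^2. For a double pole, Res(f, z₀) = g'(z₀):
  g'(z) = -16/(z + 2*sqrt(22)*I)^3
  Res(f, 2*sqrt(22)*I) = g'(2*sqrt(22)*I) = -sqrt(22)*I/1936

∫_{-∞}^{∞} f(x) dx = 2πi · (-sqrt(22)*I/1936) = sqrt(22)*pi/968

Final answer: sqrt(22)*pi/968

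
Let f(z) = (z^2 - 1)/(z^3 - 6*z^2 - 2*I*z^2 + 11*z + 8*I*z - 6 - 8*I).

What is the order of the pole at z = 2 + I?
2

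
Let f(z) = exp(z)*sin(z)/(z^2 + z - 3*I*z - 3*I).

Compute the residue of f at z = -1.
Write f(z) = P(z)/Q(z) with P(z) = exp(z)*sin(z) and Q(z) = z^2 + z - 3*I*z - 3*I.
The denominator factors as Q(z) = (z + 1)*(z - 3*I), so z = -1 is a simple zero of Q and P is analytic there; z = -1 is therefore a simple pole and
  Res(f, z₀) = P(z₀)/Q'(z₀).

Q'(z) = 2*z + 1 - 3*I, so Q'(-1) = -1 - 3*I.
P(-1) = -exp(-1)*sin(1).

Res(f, -1) = (-exp(-1)*sin(1))/(-1 - 3*I) = (1/10 - 3*I/10)*exp(-1)*sin(1)

Final answer: (1/10 - 3*I/10)*exp(-1)*sin(1)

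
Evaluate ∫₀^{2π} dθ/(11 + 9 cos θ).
Let J = ∫₀^{2π} dθ/(11 + 9 cos θ).
Put z = e^{iθ}: then cos θ = (z + 1/z)/2, dθ = dz/(iz), and z runs once counterclockwise around |z| = 1:
  J = ∮_{|z|=1} 1/(11 + 9*(z + 1/z)/2) · dz/(iz) = (2/i) ∮_{|z|=1} dz/(9*z^2 + 22*z + 9).
The roots of 9*z^2 + 22*z + 9 are z = (-11 ± sqrt(11^2 - 9^2))/9, with sqrt(40) = 2*sqrt(10); their product is 1, so only z₊ = -11/9 + 2*sqrt(10)/9 lies inside the unit circle (z₋ = -11/9 - 2*sqrt(10)/9 lies outside).
z₊ is a simple zero of q(z) = 9*z^2 + 22*z + 9, so Res(1/q, z₊) = 1/q'(z₊) with q'(z) = 18*z + 22; and q'(z₊) = 9*(z₊ - z₋) = 4*sqrt(10).
Therefore J = (2/i) · 2πi · 1/(4*sqrt(10)) = 2*pi/(2*sqrt(10)) = sqrt(10)*pi/10

Final answer: sqrt(10)*pi/10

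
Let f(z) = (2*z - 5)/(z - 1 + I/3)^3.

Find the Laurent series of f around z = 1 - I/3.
Put w = z - (1 - I/3), i.e. z = w + 1 - I/3. The denominator is w^3, so it suffices to rewrite the numerator in powers of w.

P(z) = 2*z - 5
P(w + 1 - I/3) = -3 - 2*I/3 + 2*w

Dividing each term by w^3:
  f = (-3 - 2*I/3)/w^3 + 2/w^2

Substituting back w = z - 1 + I/3:
  f(z) = (-3 - 2*I/3)/(z - 1 + I/3)^3 + 2/(z - 1 + I/3)^2

The series is finite because the numerator is a polynomial; the negative powers form the principal part.

Final answer: (-3 - 2*I/3)/(z - 1 + I/3)^3 + 2/(z - 1 + I/3)^2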